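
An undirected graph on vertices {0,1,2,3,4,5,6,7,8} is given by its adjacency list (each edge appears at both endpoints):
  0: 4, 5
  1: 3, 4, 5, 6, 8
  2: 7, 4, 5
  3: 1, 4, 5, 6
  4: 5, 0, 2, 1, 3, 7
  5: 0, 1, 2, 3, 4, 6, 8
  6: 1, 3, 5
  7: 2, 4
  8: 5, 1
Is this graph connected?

Yes

Starting from 0 and exploring outward reaches every vertex (0, 4, 5, 2, 7, 1, 3, 8, 6); the graph is connected.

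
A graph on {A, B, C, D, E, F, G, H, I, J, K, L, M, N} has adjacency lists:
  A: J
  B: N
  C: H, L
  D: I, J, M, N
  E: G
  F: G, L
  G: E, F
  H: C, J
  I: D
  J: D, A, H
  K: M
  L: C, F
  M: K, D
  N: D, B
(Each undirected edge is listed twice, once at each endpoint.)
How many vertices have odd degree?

6

Degrees: A:1, B:1, C:2, D:4, E:1, F:2, G:2, H:2, I:1, J:3, K:1, L:2, M:2, N:2
Odd-degree vertices: A, B, E, I, J, K.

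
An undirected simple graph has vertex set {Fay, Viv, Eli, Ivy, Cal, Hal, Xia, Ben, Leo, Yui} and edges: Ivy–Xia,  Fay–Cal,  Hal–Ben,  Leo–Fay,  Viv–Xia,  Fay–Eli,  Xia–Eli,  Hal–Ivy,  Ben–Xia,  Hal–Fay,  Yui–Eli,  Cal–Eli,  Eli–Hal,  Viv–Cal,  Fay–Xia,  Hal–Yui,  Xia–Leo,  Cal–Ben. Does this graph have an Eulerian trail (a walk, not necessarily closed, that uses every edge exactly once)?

No

Degrees: Fay:5, Viv:2, Eli:5, Ivy:2, Cal:4, Hal:5, Xia:6, Ben:3, Leo:2, Yui:2
Odd-degree vertices: Fay, Eli, Hal, Ben (4 total).
An Eulerian trail requires 0 or 2 odd-degree vertices; here there are 4.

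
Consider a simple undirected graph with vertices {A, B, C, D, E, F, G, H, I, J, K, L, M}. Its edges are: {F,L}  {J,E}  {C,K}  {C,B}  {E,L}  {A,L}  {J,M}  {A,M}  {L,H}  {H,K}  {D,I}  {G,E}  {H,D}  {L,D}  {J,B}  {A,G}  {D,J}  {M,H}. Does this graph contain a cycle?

The graph has 13 vertices, 18 edges, and 1 connected component.
One cycle is M-H-K-C-B-J-M.

Yes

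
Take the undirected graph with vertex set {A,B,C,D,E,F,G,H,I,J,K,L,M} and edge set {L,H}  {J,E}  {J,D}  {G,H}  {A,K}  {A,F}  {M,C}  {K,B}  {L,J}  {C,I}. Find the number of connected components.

3

Component: {C, I, M}
Component: {A, B, F, K}
Component: {D, E, G, H, J, L}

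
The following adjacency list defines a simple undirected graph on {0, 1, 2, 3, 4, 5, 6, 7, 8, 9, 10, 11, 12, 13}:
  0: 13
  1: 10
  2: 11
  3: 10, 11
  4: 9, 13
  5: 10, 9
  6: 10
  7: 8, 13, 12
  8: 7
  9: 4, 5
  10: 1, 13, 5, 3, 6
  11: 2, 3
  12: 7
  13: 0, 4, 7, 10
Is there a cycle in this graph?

Yes

|V| = 14, |E| = 14, number of components = 1.
Since 14 > 14 - 1, a cycle must exist; for instance 13-10-5-9-4-13.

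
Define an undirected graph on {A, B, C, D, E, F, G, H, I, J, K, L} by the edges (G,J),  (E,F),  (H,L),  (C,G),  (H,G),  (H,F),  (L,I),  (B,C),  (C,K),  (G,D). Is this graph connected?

No

Component: {A}
Component: {B, C, D, E, F, G, H, I, J, K, L}
No edge joins these 2 groups, so the graph is disconnected.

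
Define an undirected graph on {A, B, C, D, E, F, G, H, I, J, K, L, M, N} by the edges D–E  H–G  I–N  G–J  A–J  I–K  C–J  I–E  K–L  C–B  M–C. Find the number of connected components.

3

Component: {F}
Component: {D, E, I, K, L, N}
Component: {A, B, C, G, H, J, M}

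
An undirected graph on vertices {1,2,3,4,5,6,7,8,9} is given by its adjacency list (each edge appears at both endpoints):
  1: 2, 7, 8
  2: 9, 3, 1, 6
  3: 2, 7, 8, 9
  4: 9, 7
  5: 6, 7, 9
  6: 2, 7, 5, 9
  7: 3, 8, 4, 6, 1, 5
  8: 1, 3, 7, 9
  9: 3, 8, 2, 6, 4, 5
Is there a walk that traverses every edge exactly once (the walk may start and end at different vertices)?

Yes

Degrees: 1:3, 2:4, 3:4, 4:2, 5:3, 6:4, 7:6, 8:4, 9:6
Odd-degree vertices: 1, 5 (2 total).
The non-isolated vertices are connected and exactly 2 have odd degree, so an Eulerian trail exists (from 1 to 5).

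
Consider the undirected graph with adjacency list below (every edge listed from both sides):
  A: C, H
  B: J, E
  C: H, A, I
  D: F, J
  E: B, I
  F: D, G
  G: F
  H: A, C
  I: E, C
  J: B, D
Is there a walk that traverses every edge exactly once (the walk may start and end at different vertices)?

Degrees: A:2, B:2, C:3, D:2, E:2, F:2, G:1, H:2, I:2, J:2
Odd-degree vertices: C, G (2 total).
The non-isolated vertices are connected and exactly 2 have odd degree, so an Eulerian trail exists (from C to G).

Yes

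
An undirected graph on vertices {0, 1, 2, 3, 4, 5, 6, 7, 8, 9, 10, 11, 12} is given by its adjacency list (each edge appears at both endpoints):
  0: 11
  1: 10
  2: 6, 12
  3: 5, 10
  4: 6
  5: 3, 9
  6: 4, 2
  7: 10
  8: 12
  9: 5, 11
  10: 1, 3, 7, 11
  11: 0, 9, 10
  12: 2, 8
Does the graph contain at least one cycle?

Yes

|V| = 13, |E| = 12, number of components = 2.
One cycle is 11-9-5-3-10-11.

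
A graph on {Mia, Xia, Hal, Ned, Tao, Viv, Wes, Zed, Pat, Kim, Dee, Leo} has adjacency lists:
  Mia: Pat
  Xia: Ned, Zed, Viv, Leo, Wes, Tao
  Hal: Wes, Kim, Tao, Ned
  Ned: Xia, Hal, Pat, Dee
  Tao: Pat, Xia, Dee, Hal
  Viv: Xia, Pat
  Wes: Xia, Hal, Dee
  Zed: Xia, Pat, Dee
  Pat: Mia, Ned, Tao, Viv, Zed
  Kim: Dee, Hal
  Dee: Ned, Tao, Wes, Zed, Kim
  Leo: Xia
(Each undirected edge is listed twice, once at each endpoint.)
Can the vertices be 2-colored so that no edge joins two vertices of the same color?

Yes

Color {Xia, Hal, Pat, Dee} black and {Mia, Ned, Tao, Viv, Wes, Zed, Kim, Leo} white. No edge joins two same-colored vertices, so the graph is bipartite.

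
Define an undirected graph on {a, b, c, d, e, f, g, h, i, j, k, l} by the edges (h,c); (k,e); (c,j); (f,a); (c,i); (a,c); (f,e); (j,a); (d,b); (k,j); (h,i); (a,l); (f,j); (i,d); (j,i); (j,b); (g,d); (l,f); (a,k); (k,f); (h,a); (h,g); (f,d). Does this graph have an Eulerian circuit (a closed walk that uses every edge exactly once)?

Yes

Degrees: a:6, b:2, c:4, d:4, e:2, f:6, g:2, h:4, i:4, j:6, k:4, l:2
Every vertex has even degree and the edges form a single connected piece, so an Eulerian circuit exists.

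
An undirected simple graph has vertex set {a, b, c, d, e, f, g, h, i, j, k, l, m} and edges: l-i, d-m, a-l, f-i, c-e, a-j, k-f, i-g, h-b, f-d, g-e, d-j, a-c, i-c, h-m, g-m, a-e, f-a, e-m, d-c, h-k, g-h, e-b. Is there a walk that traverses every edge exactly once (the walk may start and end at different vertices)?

Degrees: a:5, b:2, c:4, d:4, e:5, f:4, g:4, h:4, i:4, j:2, k:2, l:2, m:4
Odd-degree vertices: a, e (2 total).
The non-isolated vertices are connected and exactly 2 have odd degree, so an Eulerian trail exists (from a to e).

Yes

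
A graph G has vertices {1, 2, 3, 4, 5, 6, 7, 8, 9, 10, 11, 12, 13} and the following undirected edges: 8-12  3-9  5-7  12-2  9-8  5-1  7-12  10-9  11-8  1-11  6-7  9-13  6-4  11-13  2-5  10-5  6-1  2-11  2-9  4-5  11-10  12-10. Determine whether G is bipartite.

Partition the vertices as {5, 6, 9, 11, 12} vs {1, 2, 3, 4, 7, 8, 10, 13}. Each listed edge has one endpoint in each part, so the graph is bipartite.

Yes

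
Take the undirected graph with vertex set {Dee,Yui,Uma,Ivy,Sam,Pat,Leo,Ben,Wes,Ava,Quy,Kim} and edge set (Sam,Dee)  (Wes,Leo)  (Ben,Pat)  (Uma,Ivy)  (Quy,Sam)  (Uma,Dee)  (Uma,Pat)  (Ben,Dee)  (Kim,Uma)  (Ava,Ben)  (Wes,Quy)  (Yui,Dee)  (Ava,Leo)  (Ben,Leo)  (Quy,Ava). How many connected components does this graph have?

Component: {Dee, Yui, Uma, Ivy, Sam, Pat, Leo, Ben, Wes, Ava, Quy, Kim}

1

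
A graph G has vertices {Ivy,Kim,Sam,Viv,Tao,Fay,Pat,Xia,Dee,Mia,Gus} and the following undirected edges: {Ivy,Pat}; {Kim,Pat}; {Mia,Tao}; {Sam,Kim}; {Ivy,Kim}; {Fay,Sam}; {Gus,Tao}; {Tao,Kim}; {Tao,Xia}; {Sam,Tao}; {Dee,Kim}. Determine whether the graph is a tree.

The graph has 11 vertices and 11 edges.
It is not connected, so it is not a tree.

No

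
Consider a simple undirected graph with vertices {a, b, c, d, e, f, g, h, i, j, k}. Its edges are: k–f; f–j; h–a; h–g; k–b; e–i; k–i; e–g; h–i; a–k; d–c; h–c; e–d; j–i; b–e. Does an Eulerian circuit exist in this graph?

Degrees: a:2, b:2, c:2, d:2, e:4, f:2, g:2, h:4, i:4, j:2, k:4
All degrees are even and the non-isolated vertices are connected — an Eulerian circuit exists.

Yes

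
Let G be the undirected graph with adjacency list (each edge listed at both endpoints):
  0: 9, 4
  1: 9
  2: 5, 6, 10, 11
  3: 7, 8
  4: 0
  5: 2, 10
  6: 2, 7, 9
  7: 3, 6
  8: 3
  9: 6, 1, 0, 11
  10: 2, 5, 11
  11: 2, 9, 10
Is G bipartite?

The cycle 10-2-11-10 has length 3, which is odd, so the graph is not bipartite.

No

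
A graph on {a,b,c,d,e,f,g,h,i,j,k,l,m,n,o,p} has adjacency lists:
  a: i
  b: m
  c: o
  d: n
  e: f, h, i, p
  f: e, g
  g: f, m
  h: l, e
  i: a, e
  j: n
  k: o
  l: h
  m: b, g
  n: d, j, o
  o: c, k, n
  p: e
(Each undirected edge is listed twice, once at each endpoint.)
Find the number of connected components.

2

Component: {c, d, j, k, n, o}
Component: {a, b, e, f, g, h, i, l, m, p}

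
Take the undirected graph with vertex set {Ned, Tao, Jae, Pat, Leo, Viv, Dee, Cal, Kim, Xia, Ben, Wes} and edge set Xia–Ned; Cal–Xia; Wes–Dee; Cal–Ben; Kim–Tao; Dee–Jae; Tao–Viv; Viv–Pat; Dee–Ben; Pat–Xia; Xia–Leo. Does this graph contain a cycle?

|V| = 12, |E| = 11, number of components = 1.
A forest on 12 vertices with 1 component has exactly 11 edges, which matches — so no cycle.

No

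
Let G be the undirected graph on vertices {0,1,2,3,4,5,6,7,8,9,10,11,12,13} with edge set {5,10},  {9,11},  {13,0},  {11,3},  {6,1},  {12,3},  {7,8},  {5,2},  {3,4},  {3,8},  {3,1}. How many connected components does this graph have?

Component: {0, 13}
Component: {2, 5, 10}
Component: {1, 3, 4, 6, 7, 8, 9, 11, 12}

3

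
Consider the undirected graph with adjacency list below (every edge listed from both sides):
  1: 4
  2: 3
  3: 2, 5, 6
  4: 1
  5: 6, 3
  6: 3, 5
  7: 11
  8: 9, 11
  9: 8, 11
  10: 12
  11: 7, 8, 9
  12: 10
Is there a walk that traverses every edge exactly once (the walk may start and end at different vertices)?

No

Degrees: 1:1, 2:1, 3:3, 4:1, 5:2, 6:2, 7:1, 8:2, 9:2, 10:1, 11:3, 12:1
Odd-degree vertices: 1, 2, 3, 4, 7, 10, 11, 12 (8 total).
With 8 odd-degree vertices (more than two), no single trail can use every edge.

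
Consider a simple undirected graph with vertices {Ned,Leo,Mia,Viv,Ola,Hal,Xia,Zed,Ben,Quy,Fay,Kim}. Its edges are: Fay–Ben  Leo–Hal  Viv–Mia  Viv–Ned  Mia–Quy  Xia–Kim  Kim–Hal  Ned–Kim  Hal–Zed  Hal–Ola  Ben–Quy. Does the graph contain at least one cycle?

|V| = 12, |E| = 11, number of components = 1.
A forest on 12 vertices with 1 component has exactly 11 edges, which matches — so no cycle.

No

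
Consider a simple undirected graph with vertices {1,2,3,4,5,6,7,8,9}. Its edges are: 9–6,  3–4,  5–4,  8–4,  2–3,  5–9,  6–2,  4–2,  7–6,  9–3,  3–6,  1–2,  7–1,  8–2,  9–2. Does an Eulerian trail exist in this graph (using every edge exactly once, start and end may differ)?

Yes

Degrees: 1:2, 2:6, 3:4, 4:4, 5:2, 6:4, 7:2, 8:2, 9:4
Odd-degree vertices: none (0 total).
The non-isolated vertices are connected and exactly 0 have odd degree, so an Eulerian trail exists.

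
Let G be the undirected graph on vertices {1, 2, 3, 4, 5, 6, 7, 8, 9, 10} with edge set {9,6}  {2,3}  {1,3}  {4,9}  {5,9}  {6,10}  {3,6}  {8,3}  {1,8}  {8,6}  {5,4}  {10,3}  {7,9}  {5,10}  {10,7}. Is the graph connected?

Yes

A breadth-first search from 1 visits 1, 3, 8, 2, 6, 10, 9, 5, 7, 4 — all 10 vertices — so the graph is connected.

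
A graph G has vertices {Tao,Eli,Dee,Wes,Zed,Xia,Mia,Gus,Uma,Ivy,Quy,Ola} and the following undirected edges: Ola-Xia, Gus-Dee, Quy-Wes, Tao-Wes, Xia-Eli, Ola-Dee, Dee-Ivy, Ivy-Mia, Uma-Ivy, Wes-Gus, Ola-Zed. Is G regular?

No

Degrees: Tao:1, Eli:1, Dee:3, Wes:3, Zed:1, Xia:2, Mia:1, Gus:2, Uma:1, Ivy:3, Quy:1, Ola:3
Vertex Tao has degree 1 while Dee has degree 3, so the graph is not regular.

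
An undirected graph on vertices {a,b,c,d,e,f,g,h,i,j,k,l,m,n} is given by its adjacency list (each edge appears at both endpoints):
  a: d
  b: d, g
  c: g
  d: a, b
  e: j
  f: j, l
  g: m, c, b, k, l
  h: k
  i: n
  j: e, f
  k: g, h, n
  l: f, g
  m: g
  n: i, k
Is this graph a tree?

Yes

|V| = 14, |E| = 13.
It is connected with exactly 13 edges, hence acyclic — it is a tree.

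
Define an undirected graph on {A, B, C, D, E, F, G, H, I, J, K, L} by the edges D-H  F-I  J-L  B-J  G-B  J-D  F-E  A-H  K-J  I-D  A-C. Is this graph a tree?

|V| = 12, |E| = 11.
It is connected with exactly 11 edges, hence acyclic — it is a tree.

Yes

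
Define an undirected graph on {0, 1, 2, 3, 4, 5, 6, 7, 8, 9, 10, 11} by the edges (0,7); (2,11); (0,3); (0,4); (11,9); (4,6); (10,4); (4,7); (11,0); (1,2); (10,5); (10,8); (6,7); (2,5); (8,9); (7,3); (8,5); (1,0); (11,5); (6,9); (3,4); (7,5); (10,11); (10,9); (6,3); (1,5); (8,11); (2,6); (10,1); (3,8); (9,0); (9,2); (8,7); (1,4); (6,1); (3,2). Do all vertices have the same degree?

Yes

Degrees: 0:6, 1:6, 2:6, 3:6, 4:6, 5:6, 6:6, 7:6, 8:6, 9:6, 10:6, 11:6
All degrees equal 6; the graph is regular.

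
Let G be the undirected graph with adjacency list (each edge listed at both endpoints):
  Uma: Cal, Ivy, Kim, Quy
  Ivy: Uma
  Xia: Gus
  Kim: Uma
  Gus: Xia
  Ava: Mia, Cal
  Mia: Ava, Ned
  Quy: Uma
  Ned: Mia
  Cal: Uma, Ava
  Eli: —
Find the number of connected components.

Component: {Eli}
Component: {Xia, Gus}
Component: {Uma, Ivy, Kim, Ava, Mia, Quy, Ned, Cal}

3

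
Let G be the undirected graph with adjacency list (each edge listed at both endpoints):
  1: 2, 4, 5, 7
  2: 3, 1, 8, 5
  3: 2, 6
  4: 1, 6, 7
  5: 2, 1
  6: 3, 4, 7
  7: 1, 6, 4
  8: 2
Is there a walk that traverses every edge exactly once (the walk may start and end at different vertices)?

No

Degrees: 1:4, 2:4, 3:2, 4:3, 5:2, 6:3, 7:3, 8:1
Odd-degree vertices: 4, 6, 7, 8 (4 total).
An Eulerian trail requires 0 or 2 odd-degree vertices; here there are 4.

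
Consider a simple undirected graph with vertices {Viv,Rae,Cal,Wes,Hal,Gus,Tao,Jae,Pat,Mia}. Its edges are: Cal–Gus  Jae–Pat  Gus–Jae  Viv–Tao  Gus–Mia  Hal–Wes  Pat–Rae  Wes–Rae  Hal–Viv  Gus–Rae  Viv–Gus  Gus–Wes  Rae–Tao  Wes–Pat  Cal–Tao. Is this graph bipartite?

No

Wes-Rae-Gus-Wes is an odd cycle (length 3), and a bipartite graph can contain only even cycles.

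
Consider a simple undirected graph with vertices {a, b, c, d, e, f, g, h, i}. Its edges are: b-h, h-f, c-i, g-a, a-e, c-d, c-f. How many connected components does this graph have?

2

Component: {a, e, g}
Component: {b, c, d, f, h, i}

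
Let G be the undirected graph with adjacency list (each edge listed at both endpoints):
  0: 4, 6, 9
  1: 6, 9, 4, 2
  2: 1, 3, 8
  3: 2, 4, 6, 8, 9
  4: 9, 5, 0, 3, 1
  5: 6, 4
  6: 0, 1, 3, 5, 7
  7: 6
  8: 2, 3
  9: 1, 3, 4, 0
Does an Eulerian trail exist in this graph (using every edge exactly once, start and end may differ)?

No

Degrees: 0:3, 1:4, 2:3, 3:5, 4:5, 5:2, 6:5, 7:1, 8:2, 9:4
Odd-degree vertices: 0, 2, 3, 4, 6, 7 (6 total).
An Eulerian trail requires 0 or 2 odd-degree vertices; here there are 6.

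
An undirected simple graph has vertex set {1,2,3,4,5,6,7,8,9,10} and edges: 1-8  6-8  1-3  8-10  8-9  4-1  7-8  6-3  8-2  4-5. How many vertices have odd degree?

6

Degrees: 1:3, 2:1, 3:2, 4:2, 5:1, 6:2, 7:1, 8:6, 9:1, 10:1
Odd-degree vertices: 1, 2, 5, 7, 9, 10.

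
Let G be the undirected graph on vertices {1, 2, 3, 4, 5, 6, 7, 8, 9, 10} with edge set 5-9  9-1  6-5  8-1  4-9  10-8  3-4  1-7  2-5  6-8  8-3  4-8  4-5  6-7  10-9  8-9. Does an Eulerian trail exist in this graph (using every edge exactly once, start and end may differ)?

No

Degrees: 1:3, 2:1, 3:2, 4:4, 5:4, 6:3, 7:2, 8:6, 9:5, 10:2
Odd-degree vertices: 1, 2, 6, 9 (4 total).
An Eulerian trail requires 0 or 2 odd-degree vertices; here there are 4.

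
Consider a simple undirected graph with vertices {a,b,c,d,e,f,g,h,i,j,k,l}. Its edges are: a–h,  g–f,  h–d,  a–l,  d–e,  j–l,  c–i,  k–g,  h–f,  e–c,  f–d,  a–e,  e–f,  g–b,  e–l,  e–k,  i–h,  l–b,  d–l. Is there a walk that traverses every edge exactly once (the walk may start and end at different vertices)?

Degrees: a:3, b:2, c:2, d:4, e:6, f:4, g:3, h:4, i:2, j:1, k:2, l:5
Odd-degree vertices: a, g, j, l (4 total).
With 4 odd-degree vertices (more than two), no single trail can use every edge.

No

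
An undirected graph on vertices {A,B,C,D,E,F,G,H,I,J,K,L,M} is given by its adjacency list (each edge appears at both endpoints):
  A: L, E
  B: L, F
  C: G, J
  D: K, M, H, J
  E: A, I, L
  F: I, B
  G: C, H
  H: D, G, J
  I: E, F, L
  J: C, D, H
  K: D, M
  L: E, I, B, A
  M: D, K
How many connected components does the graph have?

Component: {A, B, E, F, I, L}
Component: {C, D, G, H, J, K, M}

2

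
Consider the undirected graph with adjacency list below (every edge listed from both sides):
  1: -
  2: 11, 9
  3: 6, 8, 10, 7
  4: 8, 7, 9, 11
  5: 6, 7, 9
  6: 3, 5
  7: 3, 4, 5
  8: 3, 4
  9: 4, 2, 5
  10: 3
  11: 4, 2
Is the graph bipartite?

A valid 2-coloring puts {1, 6, 7, 8, 9, 10, 11} on one side and {2, 3, 4, 5} on the other; every edge crosses between the two sides.

Yes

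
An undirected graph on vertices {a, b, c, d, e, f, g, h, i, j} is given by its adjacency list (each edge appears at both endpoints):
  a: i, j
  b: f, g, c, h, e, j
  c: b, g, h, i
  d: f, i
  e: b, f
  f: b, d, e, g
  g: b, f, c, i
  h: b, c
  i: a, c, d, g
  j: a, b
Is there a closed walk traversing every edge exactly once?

Degrees: a:2, b:6, c:4, d:2, e:2, f:4, g:4, h:2, i:4, j:2
Every vertex has even degree and the edges form a single connected piece, so an Eulerian circuit exists.

Yes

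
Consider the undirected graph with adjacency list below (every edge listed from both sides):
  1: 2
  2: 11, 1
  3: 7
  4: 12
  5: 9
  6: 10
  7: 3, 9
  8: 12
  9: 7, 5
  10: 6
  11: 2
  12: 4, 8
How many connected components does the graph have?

4

Component: {6, 10}
Component: {1, 2, 11}
Component: {4, 8, 12}
Component: {3, 5, 7, 9}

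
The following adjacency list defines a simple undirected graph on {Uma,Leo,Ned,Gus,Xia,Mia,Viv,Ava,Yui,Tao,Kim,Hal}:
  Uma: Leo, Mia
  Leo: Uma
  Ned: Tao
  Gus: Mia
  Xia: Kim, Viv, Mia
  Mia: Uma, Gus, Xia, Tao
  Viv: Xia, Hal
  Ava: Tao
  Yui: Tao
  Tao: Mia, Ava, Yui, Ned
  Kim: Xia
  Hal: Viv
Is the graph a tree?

The graph has 12 vertices and 11 edges.
Connected and |E| = |V| - 1, which characterizes a tree.

Yes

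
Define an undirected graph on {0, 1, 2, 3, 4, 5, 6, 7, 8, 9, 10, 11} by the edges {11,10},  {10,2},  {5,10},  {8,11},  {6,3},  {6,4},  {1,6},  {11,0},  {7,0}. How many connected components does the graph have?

3

Component: {9}
Component: {1, 3, 4, 6}
Component: {0, 2, 5, 7, 8, 10, 11}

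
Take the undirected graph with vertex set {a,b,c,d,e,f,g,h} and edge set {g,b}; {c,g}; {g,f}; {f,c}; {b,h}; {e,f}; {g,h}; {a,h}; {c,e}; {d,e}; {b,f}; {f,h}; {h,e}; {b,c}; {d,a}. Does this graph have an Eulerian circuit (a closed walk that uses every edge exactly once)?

No

Degrees: a:2, b:4, c:4, d:2, e:4, f:5, g:4, h:5
f, h have odd degree; an Eulerian circuit needs every degree to be even, so none exists.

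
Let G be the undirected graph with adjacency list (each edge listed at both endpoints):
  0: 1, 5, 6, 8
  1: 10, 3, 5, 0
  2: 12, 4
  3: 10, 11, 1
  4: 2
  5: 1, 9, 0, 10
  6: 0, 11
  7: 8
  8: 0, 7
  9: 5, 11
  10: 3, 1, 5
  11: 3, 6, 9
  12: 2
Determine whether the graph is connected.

Component: {2, 4, 12}
Component: {0, 1, 3, 5, 6, 7, 8, 9, 10, 11}
No edge joins these 2 groups, so the graph is disconnected.

No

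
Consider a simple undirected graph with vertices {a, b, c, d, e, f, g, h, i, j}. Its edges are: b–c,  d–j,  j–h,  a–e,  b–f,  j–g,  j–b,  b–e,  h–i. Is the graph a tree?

The graph has 10 vertices and 9 edges.
It is connected with exactly 9 edges, hence acyclic — it is a tree.

Yes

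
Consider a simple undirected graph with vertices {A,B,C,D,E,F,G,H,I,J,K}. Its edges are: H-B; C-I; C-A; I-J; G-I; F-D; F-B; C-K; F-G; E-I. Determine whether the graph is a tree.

|V| = 11, |E| = 10.
Connected and |E| = |V| - 1, which characterizes a tree.

Yes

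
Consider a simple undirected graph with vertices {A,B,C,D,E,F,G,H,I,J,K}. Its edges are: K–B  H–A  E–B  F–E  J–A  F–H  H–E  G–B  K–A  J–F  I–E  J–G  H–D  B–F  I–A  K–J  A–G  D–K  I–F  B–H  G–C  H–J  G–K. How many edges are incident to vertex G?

Neighbors of G: A, B, C, J, K.

5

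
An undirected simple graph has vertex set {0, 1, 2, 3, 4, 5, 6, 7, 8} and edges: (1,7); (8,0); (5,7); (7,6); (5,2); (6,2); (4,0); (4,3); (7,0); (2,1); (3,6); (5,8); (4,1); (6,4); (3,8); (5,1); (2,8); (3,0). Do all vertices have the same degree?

Yes

Degrees: 0:4, 1:4, 2:4, 3:4, 4:4, 5:4, 6:4, 7:4, 8:4
All degrees equal 4; the graph is regular.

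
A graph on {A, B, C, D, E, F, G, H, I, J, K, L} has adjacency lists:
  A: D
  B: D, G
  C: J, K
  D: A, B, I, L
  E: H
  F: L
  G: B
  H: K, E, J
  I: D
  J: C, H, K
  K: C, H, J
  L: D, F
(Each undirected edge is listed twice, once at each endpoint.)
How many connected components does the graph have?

2

Component: {C, E, H, J, K}
Component: {A, B, D, F, G, I, L}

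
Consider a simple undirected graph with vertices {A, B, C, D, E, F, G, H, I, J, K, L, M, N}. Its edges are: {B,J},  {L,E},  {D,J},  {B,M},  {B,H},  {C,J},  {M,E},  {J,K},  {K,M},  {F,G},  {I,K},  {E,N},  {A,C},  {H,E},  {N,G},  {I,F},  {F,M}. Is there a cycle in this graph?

Yes

The graph has 14 vertices, 17 edges, and 1 connected component.
Since 17 > 14 - 1, a cycle must exist; for instance M-E-N-G-F-M.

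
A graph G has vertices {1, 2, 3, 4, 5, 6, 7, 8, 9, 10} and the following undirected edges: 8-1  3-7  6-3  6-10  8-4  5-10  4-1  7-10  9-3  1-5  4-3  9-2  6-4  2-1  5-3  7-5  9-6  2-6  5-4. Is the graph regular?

No

Degrees: 1:4, 2:3, 3:5, 4:5, 5:5, 6:5, 7:3, 8:2, 9:3, 10:3
Vertex 8 has degree 2 while 3 has degree 5, so the graph is not regular.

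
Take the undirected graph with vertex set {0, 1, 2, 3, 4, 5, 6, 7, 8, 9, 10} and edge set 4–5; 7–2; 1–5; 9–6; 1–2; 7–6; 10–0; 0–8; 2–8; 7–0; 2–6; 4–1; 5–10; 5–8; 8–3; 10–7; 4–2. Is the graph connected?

Yes

A breadth-first search from 0 visits 0, 8, 7, 10, 2, 5, 3, 6, 1, 4, 9 — all 11 vertices — so the graph is connected.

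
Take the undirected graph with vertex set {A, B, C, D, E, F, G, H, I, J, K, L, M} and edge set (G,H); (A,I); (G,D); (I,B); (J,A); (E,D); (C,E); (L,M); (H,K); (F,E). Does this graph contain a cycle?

No

The graph has 13 vertices, 10 edges, and 3 connected components.
A forest on 13 vertices with 3 components has exactly 10 edges, which matches — so no cycle.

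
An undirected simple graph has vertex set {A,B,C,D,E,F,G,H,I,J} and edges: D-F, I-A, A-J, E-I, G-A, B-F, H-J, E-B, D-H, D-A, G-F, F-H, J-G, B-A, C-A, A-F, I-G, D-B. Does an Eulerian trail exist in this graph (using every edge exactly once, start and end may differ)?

Degrees: A:7, B:4, C:1, D:4, E:2, F:5, G:4, H:3, I:3, J:3
Odd-degree vertices: A, C, F, H, I, J (6 total).
An Eulerian trail requires 0 or 2 odd-degree vertices; here there are 6.

No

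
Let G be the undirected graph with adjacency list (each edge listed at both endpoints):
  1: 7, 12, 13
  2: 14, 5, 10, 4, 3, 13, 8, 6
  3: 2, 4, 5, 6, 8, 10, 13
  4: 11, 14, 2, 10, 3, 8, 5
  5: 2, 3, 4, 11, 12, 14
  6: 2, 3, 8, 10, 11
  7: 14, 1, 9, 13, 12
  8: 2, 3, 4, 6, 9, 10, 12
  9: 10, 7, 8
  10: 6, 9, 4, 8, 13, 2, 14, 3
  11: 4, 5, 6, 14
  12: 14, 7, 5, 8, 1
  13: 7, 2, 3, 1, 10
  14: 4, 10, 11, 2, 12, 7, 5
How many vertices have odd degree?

Degrees: 1:3, 2:8, 3:7, 4:7, 5:6, 6:5, 7:5, 8:7, 9:3, 10:8, 11:4, 12:5, 13:5, 14:7
Odd-degree vertices: 1, 3, 4, 6, 7, 8, 9, 12, 13, 14.

10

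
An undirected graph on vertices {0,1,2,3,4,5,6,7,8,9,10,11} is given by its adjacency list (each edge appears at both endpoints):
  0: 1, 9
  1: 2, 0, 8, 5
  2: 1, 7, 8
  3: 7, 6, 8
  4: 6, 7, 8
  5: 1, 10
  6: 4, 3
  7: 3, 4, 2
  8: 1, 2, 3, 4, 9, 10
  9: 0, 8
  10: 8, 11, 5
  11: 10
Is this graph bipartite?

1-2-8-1 is an odd cycle (length 3), and a bipartite graph can contain only even cycles.

No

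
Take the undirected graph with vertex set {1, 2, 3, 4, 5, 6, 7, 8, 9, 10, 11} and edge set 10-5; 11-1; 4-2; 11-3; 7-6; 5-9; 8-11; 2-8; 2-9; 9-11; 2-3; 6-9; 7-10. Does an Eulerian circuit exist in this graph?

No

Degrees: 1:1, 2:4, 3:2, 4:1, 5:2, 6:2, 7:2, 8:2, 9:4, 10:2, 11:4
Vertices with odd degree: 1, 4. An Eulerian circuit requires all degrees even.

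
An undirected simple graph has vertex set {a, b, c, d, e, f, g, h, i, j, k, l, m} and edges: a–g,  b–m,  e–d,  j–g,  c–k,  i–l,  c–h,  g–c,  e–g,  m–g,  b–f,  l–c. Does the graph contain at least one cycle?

|V| = 13, |E| = 12, number of components = 1.
Since 12 = 13 - 1, the graph is a forest and contains no cycle.

No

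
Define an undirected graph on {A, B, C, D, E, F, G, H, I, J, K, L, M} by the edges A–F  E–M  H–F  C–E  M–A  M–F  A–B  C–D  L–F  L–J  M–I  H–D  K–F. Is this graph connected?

No

Component: {G}
Component: {A, B, C, D, E, F, H, I, J, K, L, M}
No edge joins these 2 groups, so the graph is disconnected.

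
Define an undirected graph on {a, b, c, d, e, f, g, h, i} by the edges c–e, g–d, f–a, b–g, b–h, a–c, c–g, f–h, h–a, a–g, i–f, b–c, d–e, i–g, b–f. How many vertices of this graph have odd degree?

2

Degrees: a:4, b:4, c:4, d:2, e:2, f:4, g:5, h:3, i:2
Odd-degree vertices: g, h.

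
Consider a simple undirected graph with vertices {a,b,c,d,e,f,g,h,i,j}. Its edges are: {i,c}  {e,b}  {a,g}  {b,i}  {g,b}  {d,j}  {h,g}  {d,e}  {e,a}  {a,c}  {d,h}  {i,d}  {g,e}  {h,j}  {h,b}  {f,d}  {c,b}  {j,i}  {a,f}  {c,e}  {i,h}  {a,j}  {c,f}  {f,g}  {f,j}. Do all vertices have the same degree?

Yes

Degrees: a:5, b:5, c:5, d:5, e:5, f:5, g:5, h:5, i:5, j:5
All degrees equal 5; the graph is regular.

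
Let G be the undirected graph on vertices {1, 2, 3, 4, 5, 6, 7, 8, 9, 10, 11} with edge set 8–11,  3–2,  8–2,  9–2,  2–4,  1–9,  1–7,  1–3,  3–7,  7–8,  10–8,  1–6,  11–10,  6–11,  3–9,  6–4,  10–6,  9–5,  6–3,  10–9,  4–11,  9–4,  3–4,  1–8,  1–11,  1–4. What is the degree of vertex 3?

6

Neighbors of 3: 1, 2, 4, 6, 7, 9.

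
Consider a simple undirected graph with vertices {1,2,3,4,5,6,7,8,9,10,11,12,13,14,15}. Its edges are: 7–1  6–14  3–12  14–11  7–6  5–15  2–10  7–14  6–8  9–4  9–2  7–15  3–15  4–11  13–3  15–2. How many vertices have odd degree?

Degrees: 1:1, 2:3, 3:3, 4:2, 5:1, 6:3, 7:4, 8:1, 9:2, 10:1, 11:2, 12:1, 13:1, 14:3, 15:4
Odd-degree vertices: 1, 2, 3, 5, 6, 8, 10, 12, 13, 14.

10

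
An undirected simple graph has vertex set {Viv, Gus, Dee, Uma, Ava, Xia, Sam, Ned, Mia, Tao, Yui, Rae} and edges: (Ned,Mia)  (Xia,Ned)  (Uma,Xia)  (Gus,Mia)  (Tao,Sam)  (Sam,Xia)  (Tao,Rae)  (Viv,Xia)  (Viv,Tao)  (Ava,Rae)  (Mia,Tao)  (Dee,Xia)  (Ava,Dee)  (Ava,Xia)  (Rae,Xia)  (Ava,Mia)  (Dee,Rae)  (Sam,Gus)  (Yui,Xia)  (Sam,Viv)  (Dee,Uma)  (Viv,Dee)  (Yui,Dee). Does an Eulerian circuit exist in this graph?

Yes

Degrees: Viv:4, Gus:2, Dee:6, Uma:2, Ava:4, Xia:8, Sam:4, Ned:2, Mia:4, Tao:4, Yui:2, Rae:4
Every vertex has even degree and the edges form a single connected piece, so an Eulerian circuit exists.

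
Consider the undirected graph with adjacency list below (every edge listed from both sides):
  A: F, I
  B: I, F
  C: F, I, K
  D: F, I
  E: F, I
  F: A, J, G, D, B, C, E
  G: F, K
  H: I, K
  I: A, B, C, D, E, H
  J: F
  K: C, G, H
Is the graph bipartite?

Color {F, I, K} black and {A, B, C, D, E, G, H, J} white. No edge joins two same-colored vertices, so the graph is bipartite.

Yes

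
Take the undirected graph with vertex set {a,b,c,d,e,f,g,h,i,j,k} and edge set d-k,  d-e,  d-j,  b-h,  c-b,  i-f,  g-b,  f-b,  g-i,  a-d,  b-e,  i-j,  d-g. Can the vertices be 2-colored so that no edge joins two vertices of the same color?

Partition the vertices as {b, d, i} vs {a, c, e, f, g, h, j, k}. Each listed edge has one endpoint in each part, so the graph is bipartite.

Yes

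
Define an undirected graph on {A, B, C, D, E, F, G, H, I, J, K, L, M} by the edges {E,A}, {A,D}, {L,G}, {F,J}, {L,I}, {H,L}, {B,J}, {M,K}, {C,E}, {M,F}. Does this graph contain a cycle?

No

The graph has 13 vertices, 10 edges, and 3 connected components.
Since 10 = 13 - 3, the graph is a forest and contains no cycle.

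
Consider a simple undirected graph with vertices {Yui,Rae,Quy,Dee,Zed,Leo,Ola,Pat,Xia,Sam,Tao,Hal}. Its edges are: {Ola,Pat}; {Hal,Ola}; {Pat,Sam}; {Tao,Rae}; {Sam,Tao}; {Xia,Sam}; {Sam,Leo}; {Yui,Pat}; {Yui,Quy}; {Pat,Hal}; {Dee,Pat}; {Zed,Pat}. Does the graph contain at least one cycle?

|V| = 12, |E| = 12, number of components = 1.
One cycle is Pat-Ola-Hal-Pat.

Yes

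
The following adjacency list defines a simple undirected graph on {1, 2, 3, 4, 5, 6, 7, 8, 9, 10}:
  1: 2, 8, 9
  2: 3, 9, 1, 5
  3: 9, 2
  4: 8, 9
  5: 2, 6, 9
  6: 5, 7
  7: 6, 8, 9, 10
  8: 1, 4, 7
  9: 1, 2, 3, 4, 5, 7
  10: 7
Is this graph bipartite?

9-2-1-9 is an odd cycle (length 3), and a bipartite graph can contain only even cycles.

No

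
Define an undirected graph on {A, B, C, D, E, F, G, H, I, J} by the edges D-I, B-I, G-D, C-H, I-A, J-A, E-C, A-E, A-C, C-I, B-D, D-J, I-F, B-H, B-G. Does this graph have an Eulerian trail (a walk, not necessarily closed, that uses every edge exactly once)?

Degrees: A:4, B:4, C:4, D:4, E:2, F:1, G:2, H:2, I:5, J:2
Odd-degree vertices: F, I (2 total).
With 2 odd-degree vertices and all edges in one connected piece, an Eulerian trail exists (from F to I).

Yes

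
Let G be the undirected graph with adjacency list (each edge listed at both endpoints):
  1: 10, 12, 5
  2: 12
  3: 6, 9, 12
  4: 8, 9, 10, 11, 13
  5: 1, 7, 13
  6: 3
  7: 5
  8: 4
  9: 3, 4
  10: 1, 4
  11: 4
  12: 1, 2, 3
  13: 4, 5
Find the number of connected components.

Component: {1, 2, 3, 4, 5, 6, 7, 8, 9, 10, 11, 12, 13}

1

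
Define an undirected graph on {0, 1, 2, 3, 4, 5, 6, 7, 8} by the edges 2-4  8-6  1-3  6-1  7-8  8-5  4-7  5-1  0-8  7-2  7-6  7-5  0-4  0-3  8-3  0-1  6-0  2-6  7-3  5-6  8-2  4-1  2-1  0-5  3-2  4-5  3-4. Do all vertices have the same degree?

Degrees: 0:6, 1:6, 2:6, 3:6, 4:6, 5:6, 6:6, 7:6, 8:6
All degrees equal 6; the graph is regular.

Yes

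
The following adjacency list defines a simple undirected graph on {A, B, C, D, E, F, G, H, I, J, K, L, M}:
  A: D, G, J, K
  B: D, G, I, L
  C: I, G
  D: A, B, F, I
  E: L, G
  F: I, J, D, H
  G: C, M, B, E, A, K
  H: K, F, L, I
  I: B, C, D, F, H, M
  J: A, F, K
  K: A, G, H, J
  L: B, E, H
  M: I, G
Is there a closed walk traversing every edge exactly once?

Degrees: A:4, B:4, C:2, D:4, E:2, F:4, G:6, H:4, I:6, J:3, K:4, L:3, M:2
Vertices with odd degree: J, L. An Eulerian circuit requires all degrees even.

No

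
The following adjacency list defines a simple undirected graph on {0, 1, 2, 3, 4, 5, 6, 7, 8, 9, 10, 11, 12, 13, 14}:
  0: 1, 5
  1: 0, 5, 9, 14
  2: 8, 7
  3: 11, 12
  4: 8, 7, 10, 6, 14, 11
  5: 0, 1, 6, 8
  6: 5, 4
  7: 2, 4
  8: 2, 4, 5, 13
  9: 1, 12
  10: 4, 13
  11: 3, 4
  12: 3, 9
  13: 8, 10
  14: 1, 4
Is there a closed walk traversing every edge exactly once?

Yes

Degrees: 0:2, 1:4, 2:2, 3:2, 4:6, 5:4, 6:2, 7:2, 8:4, 9:2, 10:2, 11:2, 12:2, 13:2, 14:2
All degrees are even and the non-isolated vertices are connected — an Eulerian circuit exists.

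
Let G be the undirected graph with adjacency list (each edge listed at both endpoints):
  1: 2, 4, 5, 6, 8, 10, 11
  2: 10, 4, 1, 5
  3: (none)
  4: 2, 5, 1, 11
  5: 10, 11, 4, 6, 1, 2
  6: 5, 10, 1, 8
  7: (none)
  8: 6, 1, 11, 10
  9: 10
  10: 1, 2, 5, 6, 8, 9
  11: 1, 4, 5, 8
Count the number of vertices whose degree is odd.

2

Degrees: 1:7, 2:4, 3:0, 4:4, 5:6, 6:4, 7:0, 8:4, 9:1, 10:6, 11:4
Odd-degree vertices: 1, 9.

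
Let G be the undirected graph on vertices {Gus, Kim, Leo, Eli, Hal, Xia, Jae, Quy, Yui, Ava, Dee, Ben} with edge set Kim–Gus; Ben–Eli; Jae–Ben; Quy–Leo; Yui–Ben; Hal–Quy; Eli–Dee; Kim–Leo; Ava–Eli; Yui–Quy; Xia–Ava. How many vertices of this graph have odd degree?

Degrees: Gus:1, Kim:2, Leo:2, Eli:3, Hal:1, Xia:1, Jae:1, Quy:3, Yui:2, Ava:2, Dee:1, Ben:3
Odd-degree vertices: Gus, Eli, Hal, Xia, Jae, Quy, Dee, Ben.

8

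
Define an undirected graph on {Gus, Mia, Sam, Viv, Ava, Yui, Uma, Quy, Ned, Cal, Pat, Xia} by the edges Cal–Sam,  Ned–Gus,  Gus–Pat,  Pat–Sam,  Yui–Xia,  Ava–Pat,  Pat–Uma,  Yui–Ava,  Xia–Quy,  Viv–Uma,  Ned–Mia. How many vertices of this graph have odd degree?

4

Degrees: Gus:2, Mia:1, Sam:2, Viv:1, Ava:2, Yui:2, Uma:2, Quy:1, Ned:2, Cal:1, Pat:4, Xia:2
Odd-degree vertices: Mia, Viv, Quy, Cal.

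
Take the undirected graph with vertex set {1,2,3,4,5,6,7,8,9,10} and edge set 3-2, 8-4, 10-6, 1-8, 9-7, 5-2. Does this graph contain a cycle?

The graph has 10 vertices, 6 edges, and 4 connected components.
A forest on 10 vertices with 4 components has exactly 6 edges, which matches — so no cycle.

No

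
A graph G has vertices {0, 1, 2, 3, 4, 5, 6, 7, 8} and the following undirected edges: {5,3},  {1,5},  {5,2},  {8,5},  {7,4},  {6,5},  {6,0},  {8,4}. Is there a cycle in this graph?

The graph has 9 vertices, 8 edges, and 1 connected component.
A forest on 9 vertices with 1 component has exactly 8 edges, which matches — so no cycle.

No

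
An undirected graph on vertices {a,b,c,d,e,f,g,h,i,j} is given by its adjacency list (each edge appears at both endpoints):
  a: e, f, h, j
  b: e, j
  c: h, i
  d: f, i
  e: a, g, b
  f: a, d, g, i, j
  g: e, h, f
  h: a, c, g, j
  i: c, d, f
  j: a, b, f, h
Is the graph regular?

Degrees: a:4, b:2, c:2, d:2, e:3, f:5, g:3, h:4, i:3, j:4
Degrees are not all equal (e.g. deg(b)=2 but deg(f)=5); not regular.

No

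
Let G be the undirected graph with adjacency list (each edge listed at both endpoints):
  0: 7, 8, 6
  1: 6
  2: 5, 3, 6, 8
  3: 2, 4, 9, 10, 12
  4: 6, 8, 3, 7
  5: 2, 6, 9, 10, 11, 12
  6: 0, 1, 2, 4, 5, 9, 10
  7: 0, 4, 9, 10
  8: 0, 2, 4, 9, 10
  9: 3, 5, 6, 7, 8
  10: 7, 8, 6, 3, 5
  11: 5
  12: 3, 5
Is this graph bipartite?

No

5-6-10-5 is an odd cycle (length 3), and a bipartite graph can contain only even cycles.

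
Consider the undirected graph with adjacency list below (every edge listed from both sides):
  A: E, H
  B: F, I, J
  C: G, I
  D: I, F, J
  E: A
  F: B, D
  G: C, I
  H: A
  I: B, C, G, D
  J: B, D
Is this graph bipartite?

The cycle C-G-I-C has length 3, which is odd, so the graph is not bipartite.

No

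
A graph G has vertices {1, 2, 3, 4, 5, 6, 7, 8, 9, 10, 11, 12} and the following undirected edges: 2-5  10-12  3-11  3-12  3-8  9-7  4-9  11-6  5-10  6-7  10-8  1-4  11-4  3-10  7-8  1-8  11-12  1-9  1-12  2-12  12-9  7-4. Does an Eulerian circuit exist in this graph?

Yes

Degrees: 1:4, 2:2, 3:4, 4:4, 5:2, 6:2, 7:4, 8:4, 9:4, 10:4, 11:4, 12:6
Every vertex has even degree and the edges form a single connected piece, so an Eulerian circuit exists.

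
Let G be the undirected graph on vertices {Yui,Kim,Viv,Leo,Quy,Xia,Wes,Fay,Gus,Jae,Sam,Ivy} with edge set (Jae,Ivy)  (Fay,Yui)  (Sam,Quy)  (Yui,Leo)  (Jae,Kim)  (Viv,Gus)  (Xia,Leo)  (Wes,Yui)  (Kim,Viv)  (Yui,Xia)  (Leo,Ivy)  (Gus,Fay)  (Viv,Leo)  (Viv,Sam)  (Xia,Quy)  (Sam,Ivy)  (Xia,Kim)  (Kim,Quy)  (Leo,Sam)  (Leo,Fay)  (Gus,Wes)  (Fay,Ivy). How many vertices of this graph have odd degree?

Degrees: Yui:4, Kim:4, Viv:4, Leo:6, Quy:3, Xia:4, Wes:2, Fay:4, Gus:3, Jae:2, Sam:4, Ivy:4
Odd-degree vertices: Quy, Gus.

2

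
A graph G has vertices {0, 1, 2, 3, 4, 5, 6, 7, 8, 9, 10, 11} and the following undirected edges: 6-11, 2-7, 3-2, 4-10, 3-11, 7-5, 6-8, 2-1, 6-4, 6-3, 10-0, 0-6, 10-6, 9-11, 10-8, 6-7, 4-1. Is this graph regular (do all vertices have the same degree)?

Degrees: 0:2, 1:2, 2:3, 3:3, 4:3, 5:1, 6:7, 7:3, 8:2, 9:1, 10:4, 11:3
Vertex 5 has degree 1 while 6 has degree 7, so the graph is not regular.

No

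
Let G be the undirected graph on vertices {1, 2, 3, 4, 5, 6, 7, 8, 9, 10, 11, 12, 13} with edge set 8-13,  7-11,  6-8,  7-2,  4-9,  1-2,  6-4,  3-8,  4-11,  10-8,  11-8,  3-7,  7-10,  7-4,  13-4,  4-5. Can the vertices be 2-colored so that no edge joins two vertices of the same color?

No

4-7-3-8-13-4 is an odd cycle (length 5), and a bipartite graph can contain only even cycles.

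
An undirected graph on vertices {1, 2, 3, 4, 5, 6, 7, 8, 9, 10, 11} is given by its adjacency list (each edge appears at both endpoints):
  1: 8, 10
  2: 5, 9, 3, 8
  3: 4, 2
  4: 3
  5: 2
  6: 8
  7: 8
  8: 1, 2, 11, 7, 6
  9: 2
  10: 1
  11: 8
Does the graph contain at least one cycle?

No

The graph has 11 vertices, 10 edges, and 1 connected component.
Since 10 = 11 - 1, the graph is a forest and contains no cycle.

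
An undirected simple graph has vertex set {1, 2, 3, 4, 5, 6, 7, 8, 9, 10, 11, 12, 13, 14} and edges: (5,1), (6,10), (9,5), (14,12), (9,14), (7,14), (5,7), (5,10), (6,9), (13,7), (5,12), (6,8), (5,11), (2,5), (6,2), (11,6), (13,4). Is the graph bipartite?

Color {3, 5, 6, 13, 14} black and {1, 2, 4, 7, 8, 9, 10, 11, 12} white. No edge joins two same-colored vertices, so the graph is bipartite.

Yes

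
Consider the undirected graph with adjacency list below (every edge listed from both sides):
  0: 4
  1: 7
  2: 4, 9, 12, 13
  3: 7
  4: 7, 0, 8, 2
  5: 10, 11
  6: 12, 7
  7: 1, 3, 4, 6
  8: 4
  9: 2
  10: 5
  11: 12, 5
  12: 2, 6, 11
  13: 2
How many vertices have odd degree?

Degrees: 0:1, 1:1, 2:4, 3:1, 4:4, 5:2, 6:2, 7:4, 8:1, 9:1, 10:1, 11:2, 12:3, 13:1
Odd-degree vertices: 0, 1, 3, 8, 9, 10, 12, 13.

8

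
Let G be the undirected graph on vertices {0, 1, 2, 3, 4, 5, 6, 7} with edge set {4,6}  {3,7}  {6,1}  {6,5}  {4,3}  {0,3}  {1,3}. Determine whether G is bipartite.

Partition the vertices as {2, 3, 6} vs {0, 1, 4, 5, 7}. Each listed edge has one endpoint in each part, so the graph is bipartite.

Yes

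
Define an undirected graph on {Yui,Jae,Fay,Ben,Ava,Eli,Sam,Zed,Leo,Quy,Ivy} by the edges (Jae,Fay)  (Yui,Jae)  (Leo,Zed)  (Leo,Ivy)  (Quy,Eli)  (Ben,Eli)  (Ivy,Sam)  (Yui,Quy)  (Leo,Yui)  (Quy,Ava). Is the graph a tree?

The graph has 11 vertices and 10 edges.
It is connected with exactly 10 edges, hence acyclic — it is a tree.

Yes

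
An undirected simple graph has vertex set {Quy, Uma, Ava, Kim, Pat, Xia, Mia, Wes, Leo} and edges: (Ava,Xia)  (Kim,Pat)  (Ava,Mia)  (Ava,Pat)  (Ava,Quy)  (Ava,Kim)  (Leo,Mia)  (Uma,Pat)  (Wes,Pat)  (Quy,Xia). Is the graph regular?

Degrees: Quy:2, Uma:1, Ava:5, Kim:2, Pat:4, Xia:2, Mia:2, Wes:1, Leo:1
Degrees are not all equal (e.g. deg(Uma)=1 but deg(Ava)=5); not regular.

No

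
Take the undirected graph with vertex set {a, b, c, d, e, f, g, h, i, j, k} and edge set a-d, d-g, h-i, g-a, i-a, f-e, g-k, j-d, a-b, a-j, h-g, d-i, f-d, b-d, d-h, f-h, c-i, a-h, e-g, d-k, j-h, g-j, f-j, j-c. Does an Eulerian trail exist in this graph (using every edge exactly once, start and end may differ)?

Degrees: a:6, b:2, c:2, d:8, e:2, f:4, g:6, h:6, i:4, j:6, k:2
Odd-degree vertices: none (0 total).
The non-isolated vertices are connected and exactly 0 have odd degree, so an Eulerian trail exists.

Yes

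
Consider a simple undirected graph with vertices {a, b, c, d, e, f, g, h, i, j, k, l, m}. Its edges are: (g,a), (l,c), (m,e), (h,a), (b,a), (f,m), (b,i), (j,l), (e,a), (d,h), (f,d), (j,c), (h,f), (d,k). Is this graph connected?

No

Component: {c, j, l}
Component: {a, b, d, e, f, g, h, i, k, m}
No edge joins these 2 groups, so the graph is disconnected.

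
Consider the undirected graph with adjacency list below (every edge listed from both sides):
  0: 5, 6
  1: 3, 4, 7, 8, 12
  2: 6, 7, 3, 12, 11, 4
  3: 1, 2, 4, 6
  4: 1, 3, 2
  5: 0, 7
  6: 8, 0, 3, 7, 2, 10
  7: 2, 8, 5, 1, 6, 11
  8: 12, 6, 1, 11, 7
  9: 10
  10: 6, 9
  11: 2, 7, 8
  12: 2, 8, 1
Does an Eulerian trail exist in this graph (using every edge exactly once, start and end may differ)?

No

Degrees: 0:2, 1:5, 2:6, 3:4, 4:3, 5:2, 6:6, 7:6, 8:5, 9:1, 10:2, 11:3, 12:3
Odd-degree vertices: 1, 4, 8, 9, 11, 12 (6 total).
An Eulerian trail requires 0 or 2 odd-degree vertices; here there are 6.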